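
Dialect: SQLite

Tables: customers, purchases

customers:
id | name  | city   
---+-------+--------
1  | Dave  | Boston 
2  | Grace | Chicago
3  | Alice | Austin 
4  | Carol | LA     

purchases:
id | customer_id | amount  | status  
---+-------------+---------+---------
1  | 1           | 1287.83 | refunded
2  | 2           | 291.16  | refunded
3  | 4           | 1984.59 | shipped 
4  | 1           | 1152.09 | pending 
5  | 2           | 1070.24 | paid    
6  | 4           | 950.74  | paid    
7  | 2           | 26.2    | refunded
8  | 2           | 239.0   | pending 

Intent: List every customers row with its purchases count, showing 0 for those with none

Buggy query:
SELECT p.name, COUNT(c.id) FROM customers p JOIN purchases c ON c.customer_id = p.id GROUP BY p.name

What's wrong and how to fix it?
Bug: An inner join excludes parents with zero children

Fix: Use LEFT JOIN so parents without children still appear (COUNT(c.id) gives 0)

Corrected query:
SELECT p.name, COUNT(c.id) FROM customers p LEFT JOIN purchases c ON c.customer_id = p.id GROUP BY p.name

Result:
name  | COUNT(c.id)
------+------------
Alice | 0          
Carol | 2          
Dave  | 2          
Grace | 4          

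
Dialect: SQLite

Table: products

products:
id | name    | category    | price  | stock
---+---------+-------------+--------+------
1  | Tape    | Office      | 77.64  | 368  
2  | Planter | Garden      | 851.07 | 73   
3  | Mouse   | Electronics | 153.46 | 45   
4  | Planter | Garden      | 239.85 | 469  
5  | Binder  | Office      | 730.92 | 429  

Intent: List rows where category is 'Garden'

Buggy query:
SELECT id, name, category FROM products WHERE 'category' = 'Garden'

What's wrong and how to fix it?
Bug: 'category' in single quotes is a string literal, not the column; the comparison is literal-vs-literal and never true

Fix: Remove the quotes around the column name (or use double quotes for an identifier)

Corrected query:
SELECT id, name, category FROM products WHERE category = 'Garden'

Result:
id | name    | category
---+---------+---------
2  | Planter | Garden  
4  | Planter | Garden  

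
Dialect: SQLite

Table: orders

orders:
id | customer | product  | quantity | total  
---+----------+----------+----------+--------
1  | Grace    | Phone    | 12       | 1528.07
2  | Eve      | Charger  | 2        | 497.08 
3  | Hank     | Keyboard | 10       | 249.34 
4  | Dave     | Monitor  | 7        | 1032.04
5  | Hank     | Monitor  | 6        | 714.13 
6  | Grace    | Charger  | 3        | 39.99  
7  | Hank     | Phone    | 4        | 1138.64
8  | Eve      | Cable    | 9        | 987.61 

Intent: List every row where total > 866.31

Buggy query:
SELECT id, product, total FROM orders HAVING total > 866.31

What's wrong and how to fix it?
Bug: This is a non-aggregate query (no GROUP BY, no aggregates), so in SQLite the HAVING clause is invalid here; a row-level condition belongs in WHERE

Fix: Replace HAVING with WHERE since the condition applies to individual rows

Corrected query:
SELECT id, product, total FROM orders WHERE total > 866.31

Result:
id | product | total  
---+---------+--------
1  | Phone   | 1528.07
4  | Monitor | 1032.04
7  | Phone   | 1138.64
8  | Cable   | 987.61 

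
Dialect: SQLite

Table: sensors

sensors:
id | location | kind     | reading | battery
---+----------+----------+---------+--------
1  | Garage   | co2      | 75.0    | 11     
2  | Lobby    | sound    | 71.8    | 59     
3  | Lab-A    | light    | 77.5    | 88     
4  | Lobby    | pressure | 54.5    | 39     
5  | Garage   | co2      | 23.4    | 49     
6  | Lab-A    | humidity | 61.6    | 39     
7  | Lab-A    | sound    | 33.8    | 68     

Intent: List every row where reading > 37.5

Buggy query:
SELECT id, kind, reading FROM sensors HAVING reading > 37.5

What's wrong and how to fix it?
Bug: This is a non-aggregate query (no GROUP BY, no aggregates), so in SQLite the HAVING clause is invalid here; a row-level condition belongs in WHERE

Fix: Replace HAVING with WHERE since the condition applies to individual rows

Corrected query:
SELECT id, kind, reading FROM sensors WHERE reading > 37.5

Result:
id | kind     | reading
---+----------+--------
1  | co2      | 75     
2  | sound    | 71.8   
3  | light    | 77.5   
4  | pressure | 54.5   
6  | humidity | 61.6   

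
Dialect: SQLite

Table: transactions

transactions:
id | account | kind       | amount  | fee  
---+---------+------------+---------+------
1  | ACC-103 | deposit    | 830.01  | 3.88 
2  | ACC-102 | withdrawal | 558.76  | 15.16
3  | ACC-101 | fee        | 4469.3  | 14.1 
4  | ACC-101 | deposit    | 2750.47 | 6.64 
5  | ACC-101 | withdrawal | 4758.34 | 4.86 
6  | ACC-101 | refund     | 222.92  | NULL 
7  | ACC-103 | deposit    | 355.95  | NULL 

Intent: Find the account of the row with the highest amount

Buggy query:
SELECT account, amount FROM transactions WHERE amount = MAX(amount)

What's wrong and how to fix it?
Bug: MAX(amount) is an aggregate and cannot be used directly in WHERE

Fix: Wrap MAX in a scalar subquery so WHERE compares against a single value

Corrected query:
SELECT account, amount FROM transactions WHERE amount = (SELECT MAX(amount) FROM transactions)

Result:
account | amount 
--------+--------
ACC-101 | 4758.34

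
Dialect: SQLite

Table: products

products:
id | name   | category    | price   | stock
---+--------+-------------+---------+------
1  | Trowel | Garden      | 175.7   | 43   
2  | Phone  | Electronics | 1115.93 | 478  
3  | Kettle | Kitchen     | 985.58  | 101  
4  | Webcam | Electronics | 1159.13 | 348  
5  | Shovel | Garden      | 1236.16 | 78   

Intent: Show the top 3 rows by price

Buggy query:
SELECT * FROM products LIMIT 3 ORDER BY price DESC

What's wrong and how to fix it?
Bug: ORDER BY cannot follow LIMIT; LIMIT is the final clause

Fix: Swap the clauses: ORDER BY first, then LIMIT

Corrected query:
SELECT * FROM products ORDER BY price DESC LIMIT 3

Result:
id | name   | category    | price   | stock
---+--------+-------------+---------+------
5  | Shovel | Garden      | 1236.16 | 78   
4  | Webcam | Electronics | 1159.13 | 348  
2  | Phone  | Electronics | 1115.93 | 478  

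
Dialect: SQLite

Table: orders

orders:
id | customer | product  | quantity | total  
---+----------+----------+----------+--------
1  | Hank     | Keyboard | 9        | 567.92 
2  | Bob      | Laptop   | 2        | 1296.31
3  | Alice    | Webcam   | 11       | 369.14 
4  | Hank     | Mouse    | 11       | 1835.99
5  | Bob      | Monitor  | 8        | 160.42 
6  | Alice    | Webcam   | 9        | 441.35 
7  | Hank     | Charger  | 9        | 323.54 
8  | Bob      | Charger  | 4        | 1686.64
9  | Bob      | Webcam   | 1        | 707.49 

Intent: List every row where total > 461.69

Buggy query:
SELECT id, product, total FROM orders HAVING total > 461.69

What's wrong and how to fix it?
Bug: HAVING filters the output of aggregation, but this query has no GROUP BY and no aggregate functions, so SQLite rejects it (HAVING clause on a non-aggregate query); the condition here is per row

Fix: Use WHERE for row-level filtering

Corrected query:
SELECT id, product, total FROM orders WHERE total > 461.69

Result:
id | product  | total  
---+----------+--------
1  | Keyboard | 567.92 
2  | Laptop   | 1296.31
4  | Mouse    | 1835.99
8  | Charger  | 1686.64
9  | Webcam   | 707.49 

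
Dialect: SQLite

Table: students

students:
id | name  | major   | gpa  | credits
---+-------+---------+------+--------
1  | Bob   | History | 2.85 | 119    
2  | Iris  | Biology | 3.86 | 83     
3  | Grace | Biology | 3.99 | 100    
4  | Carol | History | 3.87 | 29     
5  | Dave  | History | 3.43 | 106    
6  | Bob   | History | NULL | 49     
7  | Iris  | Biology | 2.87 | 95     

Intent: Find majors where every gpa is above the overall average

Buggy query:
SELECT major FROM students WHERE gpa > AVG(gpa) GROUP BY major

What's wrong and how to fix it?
Bug: WHERE evaluates per row before aggregation, so AVG() is unavailable

Fix: Compute the overall average in a scalar subquery and compare each group's MIN against it in HAVING

Corrected query:
SELECT major FROM students GROUP BY major HAVING MIN(gpa) > (SELECT AVG(gpa) FROM students)

Result:
(no rows)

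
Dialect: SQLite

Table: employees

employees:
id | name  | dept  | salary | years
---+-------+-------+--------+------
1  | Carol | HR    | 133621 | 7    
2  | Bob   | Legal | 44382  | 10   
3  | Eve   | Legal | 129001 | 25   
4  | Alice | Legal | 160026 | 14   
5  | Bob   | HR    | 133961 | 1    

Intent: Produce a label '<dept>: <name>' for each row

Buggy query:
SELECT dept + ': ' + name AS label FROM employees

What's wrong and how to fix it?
Bug: SQLite uses || for string concatenation; + coerces text to numbers (yielding 0)

Fix: Use the || operator for string concatenation

Corrected query:
SELECT dept || ': ' || name AS label FROM employees

Result:
label       
------------
HR: Carol   
Legal: Bob  
Legal: Eve  
Legal: Alice
HR: Bob     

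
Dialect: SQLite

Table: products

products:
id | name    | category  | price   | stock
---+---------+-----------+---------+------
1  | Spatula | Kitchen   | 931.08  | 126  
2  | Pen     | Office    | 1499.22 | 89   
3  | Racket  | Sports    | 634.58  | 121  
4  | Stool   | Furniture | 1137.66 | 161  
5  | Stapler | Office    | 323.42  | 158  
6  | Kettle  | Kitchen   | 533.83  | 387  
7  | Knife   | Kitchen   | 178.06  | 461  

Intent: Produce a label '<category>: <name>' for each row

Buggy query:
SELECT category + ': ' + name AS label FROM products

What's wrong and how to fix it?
Bug: '+' is numeric addition; on text columns SQLite converts them to 0 instead of concatenating

Fix: Use the || operator for string concatenation

Corrected query:
SELECT category || ': ' || name AS label FROM products

Result:
label           
----------------
Kitchen: Spatula
Office: Pen     
Sports: Racket  
Furniture: Stool
Office: Stapler 
Kitchen: Kettle 
Kitchen: Knife  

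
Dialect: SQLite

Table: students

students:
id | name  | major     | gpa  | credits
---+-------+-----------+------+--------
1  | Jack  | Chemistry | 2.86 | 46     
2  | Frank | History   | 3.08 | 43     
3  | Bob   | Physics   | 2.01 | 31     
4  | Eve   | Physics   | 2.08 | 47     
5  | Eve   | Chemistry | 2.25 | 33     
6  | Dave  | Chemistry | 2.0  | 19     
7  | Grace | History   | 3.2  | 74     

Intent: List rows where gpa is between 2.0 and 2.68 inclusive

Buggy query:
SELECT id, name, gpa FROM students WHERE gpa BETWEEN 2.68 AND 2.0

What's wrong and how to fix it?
Bug: BETWEEN expects the lower bound first; with 2.68 AND 2.0 the range is empty

Fix: Swap the bounds so the smaller value comes first

Corrected query:
SELECT id, name, gpa FROM students WHERE gpa BETWEEN 2.0 AND 2.68

Result:
id | name | gpa 
---+------+-----
3  | Bob  | 2.01
4  | Eve  | 2.08
5  | Eve  | 2.25
6  | Dave | 2   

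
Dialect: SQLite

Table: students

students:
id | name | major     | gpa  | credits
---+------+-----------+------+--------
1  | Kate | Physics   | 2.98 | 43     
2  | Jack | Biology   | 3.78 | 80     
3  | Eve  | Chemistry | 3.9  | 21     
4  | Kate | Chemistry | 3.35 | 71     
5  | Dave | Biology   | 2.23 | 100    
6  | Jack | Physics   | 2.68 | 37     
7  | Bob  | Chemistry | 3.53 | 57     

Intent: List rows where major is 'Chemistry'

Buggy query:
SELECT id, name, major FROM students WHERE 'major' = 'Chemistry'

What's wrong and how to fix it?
Bug: Single quotes denote string literals in SQL; the column name is being compared as a constant string

Fix: Reference the column as major without single quotes

Corrected query:
SELECT id, name, major FROM students WHERE major = 'Chemistry'

Result:
id | name | major    
---+------+----------
3  | Eve  | Chemistry
4  | Kate | Chemistry
7  | Bob  | Chemistry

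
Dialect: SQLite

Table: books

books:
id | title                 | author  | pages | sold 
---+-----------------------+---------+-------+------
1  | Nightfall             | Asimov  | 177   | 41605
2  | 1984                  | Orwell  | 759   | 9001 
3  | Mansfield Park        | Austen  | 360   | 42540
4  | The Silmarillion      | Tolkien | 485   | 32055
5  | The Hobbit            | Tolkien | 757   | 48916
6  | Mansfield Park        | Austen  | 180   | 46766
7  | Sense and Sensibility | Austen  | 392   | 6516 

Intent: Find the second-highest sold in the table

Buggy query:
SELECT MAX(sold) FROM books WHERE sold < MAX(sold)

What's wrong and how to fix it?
Bug: MAX(sold) on the right of the comparison is an aggregate-in-WHERE error

Fix: Put the inner MAX in a scalar subquery

Corrected query:
SELECT MAX(sold) FROM books WHERE sold < (SELECT MAX(sold) FROM books)

Result:
MAX(sold)
---------
46766    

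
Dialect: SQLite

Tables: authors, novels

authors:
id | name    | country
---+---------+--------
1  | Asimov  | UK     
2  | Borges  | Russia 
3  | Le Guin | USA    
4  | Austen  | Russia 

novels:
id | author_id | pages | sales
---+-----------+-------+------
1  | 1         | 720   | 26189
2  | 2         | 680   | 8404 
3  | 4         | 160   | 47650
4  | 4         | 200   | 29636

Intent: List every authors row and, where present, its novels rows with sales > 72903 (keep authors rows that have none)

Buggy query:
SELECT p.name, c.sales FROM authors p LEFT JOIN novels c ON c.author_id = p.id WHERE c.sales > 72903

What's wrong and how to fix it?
Bug: Filtering c.sales in WHERE discards the NULL rows produced by LEFT JOIN, turning it into an inner join

Fix: Move the right-table condition into the ON clause so unmatched parents are kept

Corrected query:
SELECT p.name, c.sales FROM authors p LEFT JOIN novels c ON c.author_id = p.id AND c.sales > 72903

Result:
name    | sales
--------+------
Asimov  | NULL 
Borges  | NULL 
Le Guin | NULL 
Austen  | NULL 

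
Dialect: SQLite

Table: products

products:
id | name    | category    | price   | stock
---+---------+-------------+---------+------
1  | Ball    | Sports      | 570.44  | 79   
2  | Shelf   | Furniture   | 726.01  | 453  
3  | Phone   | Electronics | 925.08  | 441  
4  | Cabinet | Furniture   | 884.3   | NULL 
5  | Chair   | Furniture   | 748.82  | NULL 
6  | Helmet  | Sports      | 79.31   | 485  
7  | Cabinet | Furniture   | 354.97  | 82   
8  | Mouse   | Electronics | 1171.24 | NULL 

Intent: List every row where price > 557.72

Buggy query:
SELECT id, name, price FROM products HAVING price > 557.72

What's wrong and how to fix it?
Bug: HAVING filters the output of aggregation, but this query has no GROUP BY and no aggregate functions, so SQLite rejects it (HAVING clause on a non-aggregate query); the condition here is per row

Fix: Replace HAVING with WHERE since the condition applies to individual rows

Corrected query:
SELECT id, name, price FROM products WHERE price > 557.72

Result:
id | name    | price  
---+---------+--------
1  | Ball    | 570.44 
2  | Shelf   | 726.01 
3  | Phone   | 925.08 
4  | Cabinet | 884.3  
5  | Chair   | 748.82 
8  | Mouse   | 1171.24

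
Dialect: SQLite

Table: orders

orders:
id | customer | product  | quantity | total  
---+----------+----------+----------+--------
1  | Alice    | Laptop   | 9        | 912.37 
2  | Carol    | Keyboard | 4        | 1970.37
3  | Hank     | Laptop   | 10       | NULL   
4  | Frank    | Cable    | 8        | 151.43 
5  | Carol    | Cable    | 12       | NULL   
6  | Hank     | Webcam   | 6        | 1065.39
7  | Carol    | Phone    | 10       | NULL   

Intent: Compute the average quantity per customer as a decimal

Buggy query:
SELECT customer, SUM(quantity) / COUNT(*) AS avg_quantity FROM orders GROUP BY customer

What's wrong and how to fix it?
Bug: SUM(quantity) and COUNT(*) are both integers; the division truncates the fractional part

Fix: Cast one side to REAL so the division keeps the fractional part

Corrected query:
SELECT customer, SUM(quantity) * 1.0 / COUNT(*) AS avg_quantity FROM orders GROUP BY customer

Result:
customer | avg_quantity
---------+-------------
Alice    | 9           
Carol    | 8.666667    
Frank    | 8           
Hank     | 8           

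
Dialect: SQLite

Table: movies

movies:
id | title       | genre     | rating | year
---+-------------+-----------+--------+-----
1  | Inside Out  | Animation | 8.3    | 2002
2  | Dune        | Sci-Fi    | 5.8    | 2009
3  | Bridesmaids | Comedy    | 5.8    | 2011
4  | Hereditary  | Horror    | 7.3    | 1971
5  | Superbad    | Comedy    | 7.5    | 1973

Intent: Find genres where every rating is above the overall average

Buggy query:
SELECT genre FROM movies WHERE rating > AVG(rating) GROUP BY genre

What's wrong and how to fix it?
Bug: WHERE evaluates per row before aggregation, so AVG() is unavailable

Fix: Compute the overall average in a scalar subquery and compare each group's MIN against it in HAVING

Corrected query:
SELECT genre FROM movies GROUP BY genre HAVING MIN(rating) > (SELECT AVG(rating) FROM movies)

Result:
genre    
---------
Animation
Horror   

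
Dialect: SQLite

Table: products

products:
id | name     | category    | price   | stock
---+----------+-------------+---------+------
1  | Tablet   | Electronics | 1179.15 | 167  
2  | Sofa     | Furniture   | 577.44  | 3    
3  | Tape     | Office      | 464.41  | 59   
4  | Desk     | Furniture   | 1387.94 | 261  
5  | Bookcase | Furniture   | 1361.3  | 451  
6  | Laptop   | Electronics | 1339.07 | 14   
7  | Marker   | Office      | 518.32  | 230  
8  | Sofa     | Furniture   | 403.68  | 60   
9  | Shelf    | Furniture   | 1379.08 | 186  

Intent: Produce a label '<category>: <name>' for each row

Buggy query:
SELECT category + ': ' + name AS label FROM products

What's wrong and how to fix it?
Bug: '+' is numeric addition; on text columns SQLite converts them to 0 instead of concatenating

Fix: Replace + with || to concatenate text

Corrected query:
SELECT category || ': ' || name AS label FROM products

Result:
label              
-------------------
Electronics: Tablet
Furniture: Sofa    
Office: Tape       
Furniture: Desk    
Furniture: Bookcase
Electronics: Laptop
Office: Marker     
Furniture: Sofa    
Furniture: Shelf   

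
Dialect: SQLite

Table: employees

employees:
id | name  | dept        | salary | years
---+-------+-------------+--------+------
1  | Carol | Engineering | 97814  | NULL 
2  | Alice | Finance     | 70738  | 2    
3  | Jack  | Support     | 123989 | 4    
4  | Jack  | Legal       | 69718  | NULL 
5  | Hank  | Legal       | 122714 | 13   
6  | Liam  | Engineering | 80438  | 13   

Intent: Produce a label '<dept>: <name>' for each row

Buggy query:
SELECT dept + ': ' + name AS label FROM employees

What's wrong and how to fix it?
Bug: '+' is numeric addition; on text columns SQLite converts them to 0 instead of concatenating

Fix: Use the || operator for string concatenation

Corrected query:
SELECT dept || ': ' || name AS label FROM employees

Result:
label             
------------------
Engineering: Carol
Finance: Alice    
Support: Jack     
Legal: Jack       
Legal: Hank       
Engineering: Liam 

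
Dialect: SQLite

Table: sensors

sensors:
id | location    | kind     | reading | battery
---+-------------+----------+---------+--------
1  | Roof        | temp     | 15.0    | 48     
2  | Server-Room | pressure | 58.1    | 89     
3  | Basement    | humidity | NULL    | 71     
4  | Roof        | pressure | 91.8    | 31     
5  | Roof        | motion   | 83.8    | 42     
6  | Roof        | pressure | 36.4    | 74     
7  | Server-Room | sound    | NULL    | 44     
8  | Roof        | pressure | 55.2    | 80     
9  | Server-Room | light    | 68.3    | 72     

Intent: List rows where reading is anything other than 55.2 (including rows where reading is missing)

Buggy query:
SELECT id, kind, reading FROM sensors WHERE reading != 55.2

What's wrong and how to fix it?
Bug: 'reading != 55.2' is unknown when reading is NULL, so NULL rows are silently excluded

Fix: Handle NULL separately with IS NULL alongside the inequality

Corrected query:
SELECT id, kind, reading FROM sensors WHERE reading != 55.2 OR reading IS NULL

Result:
id | kind     | reading
---+----------+--------
1  | temp     | 15     
2  | pressure | 58.1   
3  | humidity | NULL   
4  | pressure | 91.8   
5  | motion   | 83.8   
6  | pressure | 36.4   
7  | sound    | NULL   
9  | light    | 68.3   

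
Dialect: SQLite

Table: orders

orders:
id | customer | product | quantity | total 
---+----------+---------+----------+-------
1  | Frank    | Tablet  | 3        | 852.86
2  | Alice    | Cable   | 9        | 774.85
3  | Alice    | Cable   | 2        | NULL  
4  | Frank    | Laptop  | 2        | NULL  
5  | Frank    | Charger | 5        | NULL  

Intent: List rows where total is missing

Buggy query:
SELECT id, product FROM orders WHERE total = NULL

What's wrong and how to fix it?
Bug: '= NULL' is always unknown in SQL three-valued logic, so no rows match

Fix: Replace '= NULL' with 'IS NULL'

Corrected query:
SELECT id, product FROM orders WHERE total IS NULL

Result:
id | product
---+--------
3  | Cable  
4  | Laptop 
5  | Charger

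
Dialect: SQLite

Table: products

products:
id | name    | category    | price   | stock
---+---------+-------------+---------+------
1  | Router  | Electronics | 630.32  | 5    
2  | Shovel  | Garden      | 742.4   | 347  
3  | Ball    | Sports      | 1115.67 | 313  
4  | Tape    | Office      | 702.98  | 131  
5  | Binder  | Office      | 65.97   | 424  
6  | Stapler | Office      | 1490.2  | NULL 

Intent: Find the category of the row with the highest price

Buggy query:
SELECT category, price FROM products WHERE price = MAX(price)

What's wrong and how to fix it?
Bug: MAX(price) is an aggregate and cannot be used directly in WHERE

Fix: Wrap MAX in a scalar subquery so WHERE compares against a single value

Corrected query:
SELECT category, price FROM products WHERE price = (SELECT MAX(price) FROM products)

Result:
category | price 
---------+-------
Office   | 1490.2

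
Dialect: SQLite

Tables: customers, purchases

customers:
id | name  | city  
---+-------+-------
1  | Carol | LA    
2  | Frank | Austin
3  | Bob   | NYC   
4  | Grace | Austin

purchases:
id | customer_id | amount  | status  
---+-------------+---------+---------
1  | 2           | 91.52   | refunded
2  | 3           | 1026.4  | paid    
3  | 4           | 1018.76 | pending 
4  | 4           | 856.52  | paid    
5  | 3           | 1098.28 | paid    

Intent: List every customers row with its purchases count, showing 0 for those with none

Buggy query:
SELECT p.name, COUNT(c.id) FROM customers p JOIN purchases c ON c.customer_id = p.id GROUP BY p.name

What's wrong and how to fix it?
Bug: INNER JOIN drops customers rows that have no matching purchases rows

Fix: Use LEFT JOIN so parents without children still appear (COUNT(c.id) gives 0)

Corrected query:
SELECT p.name, COUNT(c.id) FROM customers p LEFT JOIN purchases c ON c.customer_id = p.id GROUP BY p.name

Result:
name  | COUNT(c.id)
------+------------
Bob   | 2          
Carol | 0          
Frank | 1          
Grace | 2          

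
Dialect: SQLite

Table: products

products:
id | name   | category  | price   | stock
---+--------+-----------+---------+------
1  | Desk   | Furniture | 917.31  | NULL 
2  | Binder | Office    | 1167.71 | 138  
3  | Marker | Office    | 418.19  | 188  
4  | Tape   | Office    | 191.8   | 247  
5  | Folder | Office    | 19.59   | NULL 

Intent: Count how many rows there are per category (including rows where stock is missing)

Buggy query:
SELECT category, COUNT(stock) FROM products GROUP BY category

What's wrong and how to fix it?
Bug: COUNT(stock) skips NULLs, so groups with missing stock are undercounted

Fix: Use COUNT(*) to count all rows regardless of NULL

Corrected query:
SELECT category, COUNT(*) FROM products GROUP BY category

Result:
category  | COUNT(*)
----------+---------
Furniture | 1       
Office    | 4       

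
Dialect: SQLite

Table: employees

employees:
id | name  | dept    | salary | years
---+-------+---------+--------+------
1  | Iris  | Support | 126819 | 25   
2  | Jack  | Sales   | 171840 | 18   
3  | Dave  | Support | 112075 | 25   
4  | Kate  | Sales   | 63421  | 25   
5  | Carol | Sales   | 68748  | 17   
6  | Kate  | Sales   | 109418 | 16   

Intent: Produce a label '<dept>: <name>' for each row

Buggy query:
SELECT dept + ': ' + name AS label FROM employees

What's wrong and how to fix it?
Bug: '+' is numeric addition; on text columns SQLite converts them to 0 instead of concatenating

Fix: Replace + with || to concatenate text

Corrected query:
SELECT dept || ': ' || name AS label FROM employees

Result:
label        
-------------
Support: Iris
Sales: Jack  
Support: Dave
Sales: Kate  
Sales: Carol 
Sales: Kate  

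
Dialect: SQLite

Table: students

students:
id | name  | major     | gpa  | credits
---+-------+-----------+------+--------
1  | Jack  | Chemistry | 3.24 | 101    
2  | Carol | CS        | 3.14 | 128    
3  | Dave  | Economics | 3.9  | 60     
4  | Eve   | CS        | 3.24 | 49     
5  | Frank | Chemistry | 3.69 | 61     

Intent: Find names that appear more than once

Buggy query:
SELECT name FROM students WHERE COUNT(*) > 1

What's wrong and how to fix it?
Bug: WHERE can't reference COUNT(*); aggregates are computed after WHERE

Fix: Group first, then use HAVING for the count condition

Corrected query:
SELECT name FROM students GROUP BY name HAVING COUNT(*) > 1

Result:
(no rows)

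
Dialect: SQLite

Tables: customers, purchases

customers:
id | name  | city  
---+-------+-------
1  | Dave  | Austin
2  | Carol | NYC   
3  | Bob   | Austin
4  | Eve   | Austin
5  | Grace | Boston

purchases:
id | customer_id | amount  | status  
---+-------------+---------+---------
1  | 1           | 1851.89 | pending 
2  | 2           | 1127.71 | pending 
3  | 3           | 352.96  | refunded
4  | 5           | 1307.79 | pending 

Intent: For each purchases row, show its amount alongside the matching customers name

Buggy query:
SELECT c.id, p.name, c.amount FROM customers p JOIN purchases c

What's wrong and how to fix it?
Bug: Missing join condition: each purchases row is matched to all customers rows instead of just its own

Fix: Add ON c.customer_id = p.id to the JOIN

Corrected query:
SELECT c.id, p.name, c.amount FROM customers p JOIN purchases c ON c.customer_id = p.id

Result:
id | name  | amount 
---+-------+--------
1  | Dave  | 1851.89
2  | Carol | 1127.71
3  | Bob   | 352.96 
4  | Grace | 1307.79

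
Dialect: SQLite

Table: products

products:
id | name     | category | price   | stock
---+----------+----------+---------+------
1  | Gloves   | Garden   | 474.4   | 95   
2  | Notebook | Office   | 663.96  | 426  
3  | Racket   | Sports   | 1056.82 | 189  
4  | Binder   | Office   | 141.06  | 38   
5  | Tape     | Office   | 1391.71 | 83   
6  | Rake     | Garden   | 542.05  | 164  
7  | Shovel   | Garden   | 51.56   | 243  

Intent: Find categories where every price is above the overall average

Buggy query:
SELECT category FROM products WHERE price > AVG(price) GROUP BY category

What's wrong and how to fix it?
Bug: WHERE evaluates per row before aggregation, so AVG() is unavailable

Fix: Compute the overall average in a scalar subquery and compare each group's MIN against it in HAVING

Corrected query:
SELECT category FROM products GROUP BY category HAVING MIN(price) > (SELECT AVG(price) FROM products)

Result:
category
--------
Sports  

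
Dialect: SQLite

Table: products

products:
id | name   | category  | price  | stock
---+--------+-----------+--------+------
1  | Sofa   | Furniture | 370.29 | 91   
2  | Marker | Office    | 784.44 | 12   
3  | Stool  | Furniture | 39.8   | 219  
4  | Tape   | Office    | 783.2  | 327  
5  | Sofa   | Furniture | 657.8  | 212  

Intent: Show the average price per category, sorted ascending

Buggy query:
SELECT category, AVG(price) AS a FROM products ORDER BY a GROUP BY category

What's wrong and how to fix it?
Bug: GROUP BY must precede ORDER BY

Fix: Reorder: SELECT … FROM … GROUP BY … ORDER BY …

Corrected query:
SELECT category, AVG(price) AS a FROM products GROUP BY category ORDER BY a

Result:
category  | a         
----------+-----------
Furniture | 355.963333
Office    | 783.82    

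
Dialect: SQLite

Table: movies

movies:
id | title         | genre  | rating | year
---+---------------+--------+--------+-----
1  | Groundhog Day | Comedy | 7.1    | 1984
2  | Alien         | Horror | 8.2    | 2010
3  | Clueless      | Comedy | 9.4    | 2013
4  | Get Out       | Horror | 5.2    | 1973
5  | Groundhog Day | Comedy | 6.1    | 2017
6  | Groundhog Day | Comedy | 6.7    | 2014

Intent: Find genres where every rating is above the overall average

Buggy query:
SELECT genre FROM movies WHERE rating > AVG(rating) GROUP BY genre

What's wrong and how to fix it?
Bug: AVG() is an aggregate; it can't sit directly in WHERE

Fix: Compute the overall average in a scalar subquery and compare each group's MIN against it in HAVING

Corrected query:
SELECT genre FROM movies GROUP BY genre HAVING MIN(rating) > (SELECT AVG(rating) FROM movies)

Result:
(no rows)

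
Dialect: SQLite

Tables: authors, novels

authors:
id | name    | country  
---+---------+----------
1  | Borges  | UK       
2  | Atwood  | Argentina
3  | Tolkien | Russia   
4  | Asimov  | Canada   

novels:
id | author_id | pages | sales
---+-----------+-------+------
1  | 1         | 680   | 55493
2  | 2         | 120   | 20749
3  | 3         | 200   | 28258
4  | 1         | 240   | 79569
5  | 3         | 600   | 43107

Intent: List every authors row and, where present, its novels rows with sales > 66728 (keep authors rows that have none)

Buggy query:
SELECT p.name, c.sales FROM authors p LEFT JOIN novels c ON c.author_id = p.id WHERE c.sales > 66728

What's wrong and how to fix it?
Bug: Filtering c.sales in WHERE discards the NULL rows produced by LEFT JOIN, turning it into an inner join

Fix: Put 'c.sales > 66728' in the JOIN's ON clause instead of WHERE

Corrected query:
SELECT p.name, c.sales FROM authors p LEFT JOIN novels c ON c.author_id = p.id AND c.sales > 66728

Result:
name    | sales
--------+------
Borges  | 79569
Atwood  | NULL 
Tolkien | NULL 
Asimov  | NULL 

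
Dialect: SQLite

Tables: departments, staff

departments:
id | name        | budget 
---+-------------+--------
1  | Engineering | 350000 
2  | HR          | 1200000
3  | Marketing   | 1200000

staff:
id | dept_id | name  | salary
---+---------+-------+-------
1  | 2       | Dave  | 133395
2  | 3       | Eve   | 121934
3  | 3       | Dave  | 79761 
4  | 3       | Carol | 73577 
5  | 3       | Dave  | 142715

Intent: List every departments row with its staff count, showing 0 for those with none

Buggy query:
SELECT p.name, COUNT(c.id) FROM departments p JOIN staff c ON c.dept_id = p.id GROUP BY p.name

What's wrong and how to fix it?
Bug: An inner join excludes parents with zero children

Fix: Use LEFT JOIN so parents without children still appear (COUNT(c.id) gives 0)

Corrected query:
SELECT p.name, COUNT(c.id) FROM departments p LEFT JOIN staff c ON c.dept_id = p.id GROUP BY p.name

Result:
name        | COUNT(c.id)
------------+------------
Engineering | 0          
HR          | 1          
Marketing   | 4          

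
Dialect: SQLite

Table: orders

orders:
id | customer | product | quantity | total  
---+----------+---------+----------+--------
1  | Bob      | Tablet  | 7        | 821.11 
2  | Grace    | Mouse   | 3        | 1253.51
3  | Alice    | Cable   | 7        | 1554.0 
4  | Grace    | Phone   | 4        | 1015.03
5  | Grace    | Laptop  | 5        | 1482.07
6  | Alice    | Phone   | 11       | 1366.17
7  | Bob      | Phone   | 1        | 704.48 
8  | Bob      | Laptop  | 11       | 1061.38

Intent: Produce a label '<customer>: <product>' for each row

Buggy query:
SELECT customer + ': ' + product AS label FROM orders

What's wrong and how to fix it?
Bug: '+' is numeric addition; on text columns SQLite converts them to 0 instead of concatenating

Fix: Use the || operator for string concatenation

Corrected query:
SELECT customer || ': ' || product AS label FROM orders

Result:
label        
-------------
Bob: Tablet  
Grace: Mouse 
Alice: Cable 
Grace: Phone 
Grace: Laptop
Alice: Phone 
Bob: Phone   
Bob: Laptop  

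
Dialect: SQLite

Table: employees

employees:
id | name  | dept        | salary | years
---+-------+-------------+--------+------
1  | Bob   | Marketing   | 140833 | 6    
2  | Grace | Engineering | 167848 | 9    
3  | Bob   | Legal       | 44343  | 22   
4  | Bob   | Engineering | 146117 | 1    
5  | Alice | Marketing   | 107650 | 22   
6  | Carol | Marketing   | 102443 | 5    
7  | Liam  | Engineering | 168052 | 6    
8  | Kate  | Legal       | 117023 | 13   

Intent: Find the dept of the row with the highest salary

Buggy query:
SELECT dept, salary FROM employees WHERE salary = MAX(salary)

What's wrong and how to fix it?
Bug: MAX(salary) is an aggregate and cannot be used directly in WHERE

Fix: Wrap MAX in a scalar subquery so WHERE compares against a single value

Corrected query:
SELECT dept, salary FROM employees WHERE salary = (SELECT MAX(salary) FROM employees)

Result:
dept        | salary
------------+-------
Engineering | 168052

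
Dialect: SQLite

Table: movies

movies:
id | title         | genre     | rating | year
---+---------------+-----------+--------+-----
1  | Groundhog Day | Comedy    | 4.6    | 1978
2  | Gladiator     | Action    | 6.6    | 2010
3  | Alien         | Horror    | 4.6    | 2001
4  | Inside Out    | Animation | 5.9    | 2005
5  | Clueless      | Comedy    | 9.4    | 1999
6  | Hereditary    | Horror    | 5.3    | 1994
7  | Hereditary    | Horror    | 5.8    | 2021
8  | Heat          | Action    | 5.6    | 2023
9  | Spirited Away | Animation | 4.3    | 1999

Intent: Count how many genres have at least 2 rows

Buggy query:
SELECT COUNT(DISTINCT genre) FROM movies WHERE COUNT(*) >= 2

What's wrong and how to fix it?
Bug: WHERE filters individual rows, not groups, so a group-level COUNT is invalid there

Fix: Use a subquery that GROUPs and filters with HAVING, then count its rows

Corrected query:
SELECT COUNT(*) FROM (SELECT genre FROM movies GROUP BY genre HAVING COUNT(*) >= 2)

Result:
COUNT(*)
--------
4       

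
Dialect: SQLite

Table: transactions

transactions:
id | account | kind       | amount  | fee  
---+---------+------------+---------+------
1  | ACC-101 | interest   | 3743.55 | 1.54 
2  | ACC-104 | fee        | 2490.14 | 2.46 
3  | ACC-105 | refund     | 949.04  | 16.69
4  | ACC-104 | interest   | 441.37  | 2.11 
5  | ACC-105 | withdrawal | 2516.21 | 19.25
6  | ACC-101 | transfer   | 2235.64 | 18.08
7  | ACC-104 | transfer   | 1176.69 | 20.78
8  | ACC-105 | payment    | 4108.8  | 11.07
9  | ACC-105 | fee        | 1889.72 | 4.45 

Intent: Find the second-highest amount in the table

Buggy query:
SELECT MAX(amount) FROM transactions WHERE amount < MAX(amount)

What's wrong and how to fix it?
Bug: The inner MAX is an aggregate inside WHERE, which is not allowed

Fix: Compute the overall MAX in a subquery, then take MAX of rows below it

Corrected query:
SELECT MAX(amount) FROM transactions WHERE amount < (SELECT MAX(amount) FROM transactions)

Result:
MAX(amount)
-----------
3743.55    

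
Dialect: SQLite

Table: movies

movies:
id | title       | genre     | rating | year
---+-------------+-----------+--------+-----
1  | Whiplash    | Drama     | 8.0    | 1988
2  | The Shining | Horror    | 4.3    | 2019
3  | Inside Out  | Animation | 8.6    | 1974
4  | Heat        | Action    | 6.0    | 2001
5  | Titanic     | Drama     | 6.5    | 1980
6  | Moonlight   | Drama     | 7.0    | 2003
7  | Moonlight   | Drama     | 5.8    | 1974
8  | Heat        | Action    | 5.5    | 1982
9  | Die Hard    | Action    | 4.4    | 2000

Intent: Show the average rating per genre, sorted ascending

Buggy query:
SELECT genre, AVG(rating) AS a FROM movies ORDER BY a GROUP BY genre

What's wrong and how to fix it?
Bug: ORDER BY appears before GROUP BY; SQL clause order requires GROUP BY first

Fix: Reorder: SELECT … FROM … GROUP BY … ORDER BY …

Corrected query:
SELECT genre, AVG(rating) AS a FROM movies GROUP BY genre ORDER BY a

Result:
genre     | a    
----------+------
Horror    | 4.3  
Action    | 5.3  
Drama     | 6.825
Animation | 8.6  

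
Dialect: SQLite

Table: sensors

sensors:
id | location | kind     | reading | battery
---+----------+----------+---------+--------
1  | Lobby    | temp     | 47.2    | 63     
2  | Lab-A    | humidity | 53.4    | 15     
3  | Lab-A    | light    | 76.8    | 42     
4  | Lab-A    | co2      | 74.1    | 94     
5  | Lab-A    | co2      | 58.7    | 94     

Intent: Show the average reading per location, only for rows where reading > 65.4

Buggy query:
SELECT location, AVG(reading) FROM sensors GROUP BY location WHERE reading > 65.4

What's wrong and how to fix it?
Bug: WHERE cannot follow GROUP BY

Fix: Move the WHERE clause before GROUP BY

Corrected query:
SELECT location, AVG(reading) FROM sensors WHERE reading > 65.4 GROUP BY location

Result:
location | AVG(reading)
---------+-------------
Lab-A    | 75.45       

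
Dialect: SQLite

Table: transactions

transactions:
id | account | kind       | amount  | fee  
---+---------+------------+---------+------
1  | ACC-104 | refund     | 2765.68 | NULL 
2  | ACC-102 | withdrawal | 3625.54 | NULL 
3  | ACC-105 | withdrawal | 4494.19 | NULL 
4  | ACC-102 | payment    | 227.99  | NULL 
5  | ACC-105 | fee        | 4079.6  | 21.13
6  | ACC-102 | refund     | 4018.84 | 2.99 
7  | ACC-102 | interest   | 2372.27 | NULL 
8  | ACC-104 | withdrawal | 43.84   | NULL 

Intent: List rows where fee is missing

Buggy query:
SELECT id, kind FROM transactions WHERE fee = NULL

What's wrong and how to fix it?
Bug: '= NULL' is always unknown in SQL three-valued logic, so no rows match

Fix: Replace '= NULL' with 'IS NULL'

Corrected query:
SELECT id, kind FROM transactions WHERE fee IS NULL

Result:
id | kind      
---+-----------
1  | refund    
2  | withdrawal
3  | withdrawal
4  | payment   
7  | interest  
8  | withdrawal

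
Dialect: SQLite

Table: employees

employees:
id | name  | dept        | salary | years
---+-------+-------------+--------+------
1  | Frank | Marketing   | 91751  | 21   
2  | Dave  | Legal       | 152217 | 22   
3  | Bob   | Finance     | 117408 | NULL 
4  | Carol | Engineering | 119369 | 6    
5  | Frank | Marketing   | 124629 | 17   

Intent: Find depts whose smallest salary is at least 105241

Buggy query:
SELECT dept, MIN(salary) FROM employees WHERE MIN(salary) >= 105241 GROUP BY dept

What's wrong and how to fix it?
Bug: MIN() in WHERE is a misuse of aggregate

Fix: Use HAVING for the per-group MIN condition

Corrected query:
SELECT dept, MIN(salary) FROM employees GROUP BY dept HAVING MIN(salary) >= 105241

Result:
dept        | MIN(salary)
------------+------------
Engineering | 119369     
Finance     | 117408     
Legal       | 152217     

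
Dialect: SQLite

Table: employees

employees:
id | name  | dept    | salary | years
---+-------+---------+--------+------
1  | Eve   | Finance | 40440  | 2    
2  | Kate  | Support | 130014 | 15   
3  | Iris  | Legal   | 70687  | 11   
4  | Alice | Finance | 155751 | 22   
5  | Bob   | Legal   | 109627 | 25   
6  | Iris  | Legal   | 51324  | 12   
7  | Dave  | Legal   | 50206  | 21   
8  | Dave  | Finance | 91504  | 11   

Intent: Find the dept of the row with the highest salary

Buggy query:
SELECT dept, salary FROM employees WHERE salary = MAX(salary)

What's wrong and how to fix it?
Bug: MAX(salary) is an aggregate and cannot be used directly in WHERE

Fix: Wrap MAX in a scalar subquery so WHERE compares against a single value

Corrected query:
SELECT dept, salary FROM employees WHERE salary = (SELECT MAX(salary) FROM employees)

Result:
dept    | salary
--------+-------
Finance | 155751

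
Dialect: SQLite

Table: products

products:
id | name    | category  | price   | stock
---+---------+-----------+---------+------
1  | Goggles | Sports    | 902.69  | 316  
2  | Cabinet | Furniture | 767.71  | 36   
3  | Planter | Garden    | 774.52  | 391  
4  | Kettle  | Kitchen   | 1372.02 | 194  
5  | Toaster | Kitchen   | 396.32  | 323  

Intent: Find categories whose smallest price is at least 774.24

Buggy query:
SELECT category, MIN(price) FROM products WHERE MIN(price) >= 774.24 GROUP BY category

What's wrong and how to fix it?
Bug: Aggregates like MIN are computed per group after WHERE runs

Fix: Replace WHERE with HAVING after the GROUP BY

Corrected query:
SELECT category, MIN(price) FROM products GROUP BY category HAVING MIN(price) >= 774.24

Result:
category | MIN(price)
---------+-----------
Garden   | 774.52    
Sports   | 902.69    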